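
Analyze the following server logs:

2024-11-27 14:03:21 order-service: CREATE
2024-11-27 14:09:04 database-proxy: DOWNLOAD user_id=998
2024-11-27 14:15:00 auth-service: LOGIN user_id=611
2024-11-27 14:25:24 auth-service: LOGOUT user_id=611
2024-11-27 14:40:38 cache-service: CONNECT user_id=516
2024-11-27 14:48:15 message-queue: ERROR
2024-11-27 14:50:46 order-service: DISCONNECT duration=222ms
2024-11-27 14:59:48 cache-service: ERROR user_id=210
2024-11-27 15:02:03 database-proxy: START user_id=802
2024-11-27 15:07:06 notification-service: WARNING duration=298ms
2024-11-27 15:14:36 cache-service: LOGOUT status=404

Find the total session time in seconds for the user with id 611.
624

To calculate session duration:

1. Find LOGIN event for user_id=611: 2024-11-27 14:15:00
2. Find LOGOUT event for user_id=611: 2024-11-27 14:25:24
3. Session duration: 2024-11-27 14:25:24 - 2024-11-27 14:15:00 = 624 seconds (10 minutes)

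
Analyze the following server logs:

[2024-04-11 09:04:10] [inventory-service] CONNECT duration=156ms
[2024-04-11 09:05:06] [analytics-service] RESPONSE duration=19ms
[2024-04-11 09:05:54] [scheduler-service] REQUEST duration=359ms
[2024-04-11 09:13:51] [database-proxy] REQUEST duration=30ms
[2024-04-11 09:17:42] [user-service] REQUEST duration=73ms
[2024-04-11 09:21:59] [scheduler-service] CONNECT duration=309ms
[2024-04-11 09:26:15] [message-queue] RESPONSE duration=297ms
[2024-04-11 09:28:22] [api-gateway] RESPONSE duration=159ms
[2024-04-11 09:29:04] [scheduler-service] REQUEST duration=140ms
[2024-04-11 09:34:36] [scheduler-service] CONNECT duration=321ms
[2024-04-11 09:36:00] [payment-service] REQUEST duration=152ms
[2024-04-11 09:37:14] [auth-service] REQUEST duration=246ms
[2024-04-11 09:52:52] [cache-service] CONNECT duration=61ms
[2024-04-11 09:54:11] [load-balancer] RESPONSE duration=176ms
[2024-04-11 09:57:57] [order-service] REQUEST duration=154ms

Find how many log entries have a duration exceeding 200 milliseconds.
5

To count timeouts:

1. Threshold: 200ms
2. Extract duration from each log entry
3. Count entries where duration > 200
4. Timeout count: 5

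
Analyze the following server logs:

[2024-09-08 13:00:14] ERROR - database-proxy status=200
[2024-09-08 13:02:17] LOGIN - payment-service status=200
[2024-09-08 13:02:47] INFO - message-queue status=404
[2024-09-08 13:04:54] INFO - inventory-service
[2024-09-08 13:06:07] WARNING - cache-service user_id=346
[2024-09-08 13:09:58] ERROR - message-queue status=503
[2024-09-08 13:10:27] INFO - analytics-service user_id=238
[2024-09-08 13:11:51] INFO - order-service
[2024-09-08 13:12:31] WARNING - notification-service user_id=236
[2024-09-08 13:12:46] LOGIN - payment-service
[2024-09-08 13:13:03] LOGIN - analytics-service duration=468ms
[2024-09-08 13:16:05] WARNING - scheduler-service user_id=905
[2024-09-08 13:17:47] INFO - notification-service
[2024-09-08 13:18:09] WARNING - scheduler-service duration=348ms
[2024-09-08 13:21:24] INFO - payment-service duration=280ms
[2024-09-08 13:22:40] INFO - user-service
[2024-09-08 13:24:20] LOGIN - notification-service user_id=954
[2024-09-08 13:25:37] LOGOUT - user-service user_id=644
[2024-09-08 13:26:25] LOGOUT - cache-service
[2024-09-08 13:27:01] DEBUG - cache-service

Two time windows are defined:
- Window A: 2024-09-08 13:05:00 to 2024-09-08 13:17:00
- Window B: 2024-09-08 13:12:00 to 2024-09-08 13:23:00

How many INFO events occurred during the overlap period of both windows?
0

To find overlap events:

1. Window A: 2024-09-08 13:05:00 to 2024-09-08 13:17:00
2. Window B: 2024-09-08 13:12:00 to 2024-09-08 13:23:00
3. Overlap period: 2024-09-08 13:12:00 to 2024-09-08 13:17:00
4. Count INFO events in overlap: 0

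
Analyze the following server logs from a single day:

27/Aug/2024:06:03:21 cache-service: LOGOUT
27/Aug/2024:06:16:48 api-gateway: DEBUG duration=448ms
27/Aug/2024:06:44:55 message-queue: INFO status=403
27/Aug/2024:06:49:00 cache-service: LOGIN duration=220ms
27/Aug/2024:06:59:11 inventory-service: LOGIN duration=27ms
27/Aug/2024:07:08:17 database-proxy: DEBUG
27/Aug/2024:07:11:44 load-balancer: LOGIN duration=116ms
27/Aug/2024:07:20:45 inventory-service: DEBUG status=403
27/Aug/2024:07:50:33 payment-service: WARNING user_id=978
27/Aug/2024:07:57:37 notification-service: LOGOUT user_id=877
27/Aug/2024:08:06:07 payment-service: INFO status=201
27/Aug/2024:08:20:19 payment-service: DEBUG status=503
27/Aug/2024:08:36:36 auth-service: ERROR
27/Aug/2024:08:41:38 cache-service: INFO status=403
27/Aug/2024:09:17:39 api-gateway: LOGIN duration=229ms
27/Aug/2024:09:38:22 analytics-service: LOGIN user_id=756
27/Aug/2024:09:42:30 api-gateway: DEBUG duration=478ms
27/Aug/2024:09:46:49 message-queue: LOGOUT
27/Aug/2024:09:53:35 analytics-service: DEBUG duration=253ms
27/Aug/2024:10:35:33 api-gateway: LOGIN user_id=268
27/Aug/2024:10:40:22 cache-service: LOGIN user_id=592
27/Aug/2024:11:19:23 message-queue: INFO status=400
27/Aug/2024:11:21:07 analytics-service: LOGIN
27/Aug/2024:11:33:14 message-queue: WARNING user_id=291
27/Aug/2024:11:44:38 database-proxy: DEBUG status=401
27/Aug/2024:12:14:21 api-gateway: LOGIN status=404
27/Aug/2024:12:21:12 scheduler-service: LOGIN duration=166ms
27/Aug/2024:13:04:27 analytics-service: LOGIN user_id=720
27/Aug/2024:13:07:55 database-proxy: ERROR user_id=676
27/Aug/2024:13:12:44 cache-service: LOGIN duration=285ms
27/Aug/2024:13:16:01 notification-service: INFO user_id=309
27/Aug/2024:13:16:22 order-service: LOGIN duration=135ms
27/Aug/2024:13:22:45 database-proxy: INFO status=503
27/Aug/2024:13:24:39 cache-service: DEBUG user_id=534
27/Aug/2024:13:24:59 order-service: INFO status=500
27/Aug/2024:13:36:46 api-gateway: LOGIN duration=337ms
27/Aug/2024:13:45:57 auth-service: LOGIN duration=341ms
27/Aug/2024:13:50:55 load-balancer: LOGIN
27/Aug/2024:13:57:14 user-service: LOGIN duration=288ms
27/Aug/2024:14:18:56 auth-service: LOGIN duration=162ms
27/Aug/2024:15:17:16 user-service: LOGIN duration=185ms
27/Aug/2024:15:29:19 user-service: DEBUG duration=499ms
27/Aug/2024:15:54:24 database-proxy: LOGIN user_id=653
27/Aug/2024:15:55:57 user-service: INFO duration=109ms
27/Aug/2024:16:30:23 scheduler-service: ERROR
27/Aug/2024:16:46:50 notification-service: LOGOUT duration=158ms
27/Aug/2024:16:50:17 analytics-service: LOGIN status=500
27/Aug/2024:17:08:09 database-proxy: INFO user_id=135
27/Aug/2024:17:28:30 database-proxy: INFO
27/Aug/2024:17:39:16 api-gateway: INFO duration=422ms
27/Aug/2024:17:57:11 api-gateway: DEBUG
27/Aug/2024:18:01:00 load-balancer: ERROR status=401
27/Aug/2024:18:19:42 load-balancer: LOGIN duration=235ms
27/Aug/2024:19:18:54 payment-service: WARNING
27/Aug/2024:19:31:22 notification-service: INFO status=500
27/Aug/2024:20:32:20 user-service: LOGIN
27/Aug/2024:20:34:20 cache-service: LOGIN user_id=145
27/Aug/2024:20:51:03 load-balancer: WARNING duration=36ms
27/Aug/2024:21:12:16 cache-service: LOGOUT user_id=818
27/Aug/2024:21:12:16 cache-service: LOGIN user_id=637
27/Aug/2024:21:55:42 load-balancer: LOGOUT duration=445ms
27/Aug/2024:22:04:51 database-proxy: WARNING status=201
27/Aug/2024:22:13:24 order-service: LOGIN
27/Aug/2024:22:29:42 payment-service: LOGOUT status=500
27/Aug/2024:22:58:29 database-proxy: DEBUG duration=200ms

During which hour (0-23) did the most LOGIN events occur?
13

To find the peak hour:

1. Group all LOGIN events by hour
2. Count events in each hour
3. Find hour with maximum count
4. Peak hour: 13 (with 7 events)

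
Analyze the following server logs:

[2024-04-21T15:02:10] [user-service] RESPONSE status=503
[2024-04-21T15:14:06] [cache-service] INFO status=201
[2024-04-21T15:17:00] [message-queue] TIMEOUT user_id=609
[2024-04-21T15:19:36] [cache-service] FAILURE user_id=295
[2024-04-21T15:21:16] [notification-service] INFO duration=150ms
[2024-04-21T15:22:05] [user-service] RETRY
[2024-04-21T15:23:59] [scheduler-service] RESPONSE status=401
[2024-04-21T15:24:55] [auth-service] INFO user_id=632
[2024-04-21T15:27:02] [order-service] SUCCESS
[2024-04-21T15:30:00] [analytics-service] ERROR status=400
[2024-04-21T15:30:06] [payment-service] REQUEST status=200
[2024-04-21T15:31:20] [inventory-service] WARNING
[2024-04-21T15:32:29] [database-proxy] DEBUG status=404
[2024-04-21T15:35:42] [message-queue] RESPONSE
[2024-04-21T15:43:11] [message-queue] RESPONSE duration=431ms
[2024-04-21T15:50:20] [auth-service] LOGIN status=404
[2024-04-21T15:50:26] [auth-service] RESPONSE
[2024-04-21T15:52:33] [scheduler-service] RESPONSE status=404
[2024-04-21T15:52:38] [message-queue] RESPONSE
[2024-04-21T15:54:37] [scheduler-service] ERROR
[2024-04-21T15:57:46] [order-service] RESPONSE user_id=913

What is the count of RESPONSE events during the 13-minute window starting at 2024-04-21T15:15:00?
1

To count events in the time window:

1. Window boundaries: 2024-04-21T15:15:00 to 2024-04-21T15:28:00
2. Filter for RESPONSE events within this window
3. Count matching events: 1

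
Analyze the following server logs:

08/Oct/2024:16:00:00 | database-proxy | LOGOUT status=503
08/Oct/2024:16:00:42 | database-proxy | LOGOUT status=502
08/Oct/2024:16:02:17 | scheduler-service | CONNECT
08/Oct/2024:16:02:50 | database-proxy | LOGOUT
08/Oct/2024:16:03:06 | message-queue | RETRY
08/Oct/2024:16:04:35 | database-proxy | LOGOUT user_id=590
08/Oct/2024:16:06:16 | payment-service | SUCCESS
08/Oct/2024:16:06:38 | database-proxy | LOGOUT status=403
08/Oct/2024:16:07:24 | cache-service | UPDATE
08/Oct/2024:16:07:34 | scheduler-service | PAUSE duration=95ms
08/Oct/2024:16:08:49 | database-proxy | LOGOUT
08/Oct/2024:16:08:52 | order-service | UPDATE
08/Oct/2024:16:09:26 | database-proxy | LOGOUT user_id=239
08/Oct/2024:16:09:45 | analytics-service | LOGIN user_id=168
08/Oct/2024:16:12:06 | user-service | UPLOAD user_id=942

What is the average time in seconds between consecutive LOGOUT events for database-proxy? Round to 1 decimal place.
94.3

To calculate average interval:

1. Find all LOGOUT events for database-proxy in order
2. Calculate time gaps between consecutive events
3. Compute mean of gaps: 566 / 6 = 94.3 seconds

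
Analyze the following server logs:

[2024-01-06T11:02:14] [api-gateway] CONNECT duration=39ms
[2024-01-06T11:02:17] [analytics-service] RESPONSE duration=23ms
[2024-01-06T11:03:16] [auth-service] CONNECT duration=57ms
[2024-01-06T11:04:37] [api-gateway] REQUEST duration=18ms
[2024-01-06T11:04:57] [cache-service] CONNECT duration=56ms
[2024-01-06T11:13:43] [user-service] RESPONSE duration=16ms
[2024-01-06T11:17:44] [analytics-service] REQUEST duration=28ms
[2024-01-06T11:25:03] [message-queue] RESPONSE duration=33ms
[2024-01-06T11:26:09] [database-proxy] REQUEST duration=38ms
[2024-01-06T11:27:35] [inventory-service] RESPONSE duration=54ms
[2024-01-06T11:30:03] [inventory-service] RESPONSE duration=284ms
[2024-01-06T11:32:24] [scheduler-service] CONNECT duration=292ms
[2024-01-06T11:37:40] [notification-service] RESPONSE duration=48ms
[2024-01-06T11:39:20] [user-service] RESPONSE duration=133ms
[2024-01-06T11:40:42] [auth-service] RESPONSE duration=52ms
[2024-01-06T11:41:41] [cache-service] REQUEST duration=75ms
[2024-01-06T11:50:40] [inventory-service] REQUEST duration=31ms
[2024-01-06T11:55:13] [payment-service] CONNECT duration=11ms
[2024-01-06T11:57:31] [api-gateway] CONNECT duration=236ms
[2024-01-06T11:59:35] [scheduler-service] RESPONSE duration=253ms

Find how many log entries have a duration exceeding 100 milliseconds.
5

To count timeouts:

1. Threshold: 100ms
2. Extract duration from each log entry
3. Count entries where duration > 100
4. Timeout count: 5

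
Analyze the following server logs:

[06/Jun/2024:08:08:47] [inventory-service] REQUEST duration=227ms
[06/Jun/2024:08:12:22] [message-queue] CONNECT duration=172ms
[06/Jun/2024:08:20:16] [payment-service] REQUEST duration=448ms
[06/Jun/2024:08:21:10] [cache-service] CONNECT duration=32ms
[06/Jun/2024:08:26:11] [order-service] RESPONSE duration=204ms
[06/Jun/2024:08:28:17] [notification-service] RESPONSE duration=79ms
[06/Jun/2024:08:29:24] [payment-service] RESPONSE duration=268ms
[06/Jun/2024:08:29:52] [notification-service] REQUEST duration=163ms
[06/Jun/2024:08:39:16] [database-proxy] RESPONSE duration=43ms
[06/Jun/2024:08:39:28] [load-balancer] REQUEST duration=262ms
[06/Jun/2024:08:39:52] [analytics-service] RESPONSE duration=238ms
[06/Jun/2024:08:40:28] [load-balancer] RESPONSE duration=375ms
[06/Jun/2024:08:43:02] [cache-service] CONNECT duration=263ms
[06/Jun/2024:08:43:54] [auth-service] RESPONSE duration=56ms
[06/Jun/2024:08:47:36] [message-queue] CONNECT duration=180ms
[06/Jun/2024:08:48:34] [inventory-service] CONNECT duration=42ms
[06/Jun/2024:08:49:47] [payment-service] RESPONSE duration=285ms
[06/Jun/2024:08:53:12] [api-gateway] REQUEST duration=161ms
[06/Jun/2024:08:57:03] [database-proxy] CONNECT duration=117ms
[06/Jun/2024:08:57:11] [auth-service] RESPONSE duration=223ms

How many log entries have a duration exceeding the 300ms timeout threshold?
2

To count timeouts:

1. Threshold: 300ms
2. Extract duration from each log entry
3. Count entries where duration > 300
4. Timeout count: 2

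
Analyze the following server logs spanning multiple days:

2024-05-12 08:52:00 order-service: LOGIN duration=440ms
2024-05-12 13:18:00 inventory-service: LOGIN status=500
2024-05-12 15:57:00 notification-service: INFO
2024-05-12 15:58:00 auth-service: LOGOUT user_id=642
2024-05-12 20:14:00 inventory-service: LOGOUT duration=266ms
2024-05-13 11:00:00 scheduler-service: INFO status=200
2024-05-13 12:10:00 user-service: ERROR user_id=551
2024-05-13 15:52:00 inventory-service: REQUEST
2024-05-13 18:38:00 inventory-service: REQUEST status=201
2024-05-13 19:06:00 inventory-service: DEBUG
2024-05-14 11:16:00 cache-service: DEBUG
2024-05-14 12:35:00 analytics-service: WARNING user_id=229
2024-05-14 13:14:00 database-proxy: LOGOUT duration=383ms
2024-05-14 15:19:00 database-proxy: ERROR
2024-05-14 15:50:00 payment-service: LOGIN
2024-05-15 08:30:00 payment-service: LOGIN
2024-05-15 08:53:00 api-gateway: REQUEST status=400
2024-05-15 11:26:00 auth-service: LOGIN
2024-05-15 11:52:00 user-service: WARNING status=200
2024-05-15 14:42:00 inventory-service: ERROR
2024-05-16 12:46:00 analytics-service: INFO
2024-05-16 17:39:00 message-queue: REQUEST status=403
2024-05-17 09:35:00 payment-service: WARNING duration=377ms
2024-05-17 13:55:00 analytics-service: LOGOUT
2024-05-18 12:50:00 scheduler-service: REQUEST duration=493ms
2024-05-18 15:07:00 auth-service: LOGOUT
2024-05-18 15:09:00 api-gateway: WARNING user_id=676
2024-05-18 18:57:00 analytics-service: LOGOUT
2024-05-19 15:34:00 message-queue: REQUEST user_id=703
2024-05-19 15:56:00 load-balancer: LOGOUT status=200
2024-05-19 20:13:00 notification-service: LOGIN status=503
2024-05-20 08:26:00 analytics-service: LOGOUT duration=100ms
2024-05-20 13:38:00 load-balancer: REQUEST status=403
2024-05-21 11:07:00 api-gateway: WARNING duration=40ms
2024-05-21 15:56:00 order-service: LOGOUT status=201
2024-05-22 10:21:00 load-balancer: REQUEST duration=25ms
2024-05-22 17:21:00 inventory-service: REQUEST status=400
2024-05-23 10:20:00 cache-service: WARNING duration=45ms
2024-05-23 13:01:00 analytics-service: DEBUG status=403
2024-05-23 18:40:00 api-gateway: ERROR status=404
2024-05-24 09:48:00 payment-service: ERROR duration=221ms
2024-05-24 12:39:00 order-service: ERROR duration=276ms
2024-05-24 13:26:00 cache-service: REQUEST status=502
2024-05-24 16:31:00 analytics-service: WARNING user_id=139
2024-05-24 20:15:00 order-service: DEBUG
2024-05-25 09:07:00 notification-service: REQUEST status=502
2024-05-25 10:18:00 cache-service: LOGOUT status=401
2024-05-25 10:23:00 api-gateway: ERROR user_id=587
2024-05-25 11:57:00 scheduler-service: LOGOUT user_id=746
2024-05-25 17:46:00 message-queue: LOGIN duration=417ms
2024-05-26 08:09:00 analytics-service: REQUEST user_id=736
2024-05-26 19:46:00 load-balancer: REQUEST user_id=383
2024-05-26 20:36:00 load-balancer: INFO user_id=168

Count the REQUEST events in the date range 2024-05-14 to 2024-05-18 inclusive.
3

To filter by date range:

1. Date range: 2024-05-14 through 2024-05-18, both dates inclusive
2. Filter for REQUEST events whose date falls in this range
3. Count matching events: 3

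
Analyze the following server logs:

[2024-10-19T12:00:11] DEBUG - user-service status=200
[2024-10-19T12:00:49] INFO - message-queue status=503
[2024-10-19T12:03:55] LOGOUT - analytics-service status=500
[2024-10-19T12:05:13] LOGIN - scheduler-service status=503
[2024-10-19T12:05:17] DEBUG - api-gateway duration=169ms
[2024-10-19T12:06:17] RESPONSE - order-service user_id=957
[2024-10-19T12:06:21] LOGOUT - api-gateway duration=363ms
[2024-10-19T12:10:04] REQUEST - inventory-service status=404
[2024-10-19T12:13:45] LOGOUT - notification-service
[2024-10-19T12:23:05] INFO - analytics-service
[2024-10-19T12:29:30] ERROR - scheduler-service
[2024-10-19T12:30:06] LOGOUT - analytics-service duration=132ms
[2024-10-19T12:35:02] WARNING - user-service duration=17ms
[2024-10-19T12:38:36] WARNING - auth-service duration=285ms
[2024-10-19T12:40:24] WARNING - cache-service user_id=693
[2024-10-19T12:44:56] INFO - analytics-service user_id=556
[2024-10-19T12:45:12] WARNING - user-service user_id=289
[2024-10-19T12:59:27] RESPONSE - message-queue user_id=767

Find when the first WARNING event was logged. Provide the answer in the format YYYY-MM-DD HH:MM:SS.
2024-10-19 12:35:02

To find the first event:

1. Filter for all WARNING events
2. Sort by timestamp
3. Select the first one
4. Timestamp: 2024-10-19 12:35:02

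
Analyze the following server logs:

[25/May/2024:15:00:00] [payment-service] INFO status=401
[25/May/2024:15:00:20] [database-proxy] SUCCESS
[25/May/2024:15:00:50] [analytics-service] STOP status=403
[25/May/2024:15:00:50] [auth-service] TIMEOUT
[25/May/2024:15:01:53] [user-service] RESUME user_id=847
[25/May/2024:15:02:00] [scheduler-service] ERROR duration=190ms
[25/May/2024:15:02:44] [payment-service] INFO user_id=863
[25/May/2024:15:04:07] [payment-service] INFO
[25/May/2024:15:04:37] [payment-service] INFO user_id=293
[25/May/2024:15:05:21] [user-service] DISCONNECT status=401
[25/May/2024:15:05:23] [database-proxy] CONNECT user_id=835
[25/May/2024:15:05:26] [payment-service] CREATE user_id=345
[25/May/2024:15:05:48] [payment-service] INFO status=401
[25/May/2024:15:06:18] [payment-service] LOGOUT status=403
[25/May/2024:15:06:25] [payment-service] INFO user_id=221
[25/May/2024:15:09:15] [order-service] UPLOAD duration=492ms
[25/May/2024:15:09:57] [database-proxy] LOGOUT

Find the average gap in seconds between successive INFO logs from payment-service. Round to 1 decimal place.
77.0

To calculate average interval:

1. Find all INFO events for payment-service in order
2. Calculate time gaps between consecutive events
3. Compute mean of gaps: 385 / 5 = 77.0 seconds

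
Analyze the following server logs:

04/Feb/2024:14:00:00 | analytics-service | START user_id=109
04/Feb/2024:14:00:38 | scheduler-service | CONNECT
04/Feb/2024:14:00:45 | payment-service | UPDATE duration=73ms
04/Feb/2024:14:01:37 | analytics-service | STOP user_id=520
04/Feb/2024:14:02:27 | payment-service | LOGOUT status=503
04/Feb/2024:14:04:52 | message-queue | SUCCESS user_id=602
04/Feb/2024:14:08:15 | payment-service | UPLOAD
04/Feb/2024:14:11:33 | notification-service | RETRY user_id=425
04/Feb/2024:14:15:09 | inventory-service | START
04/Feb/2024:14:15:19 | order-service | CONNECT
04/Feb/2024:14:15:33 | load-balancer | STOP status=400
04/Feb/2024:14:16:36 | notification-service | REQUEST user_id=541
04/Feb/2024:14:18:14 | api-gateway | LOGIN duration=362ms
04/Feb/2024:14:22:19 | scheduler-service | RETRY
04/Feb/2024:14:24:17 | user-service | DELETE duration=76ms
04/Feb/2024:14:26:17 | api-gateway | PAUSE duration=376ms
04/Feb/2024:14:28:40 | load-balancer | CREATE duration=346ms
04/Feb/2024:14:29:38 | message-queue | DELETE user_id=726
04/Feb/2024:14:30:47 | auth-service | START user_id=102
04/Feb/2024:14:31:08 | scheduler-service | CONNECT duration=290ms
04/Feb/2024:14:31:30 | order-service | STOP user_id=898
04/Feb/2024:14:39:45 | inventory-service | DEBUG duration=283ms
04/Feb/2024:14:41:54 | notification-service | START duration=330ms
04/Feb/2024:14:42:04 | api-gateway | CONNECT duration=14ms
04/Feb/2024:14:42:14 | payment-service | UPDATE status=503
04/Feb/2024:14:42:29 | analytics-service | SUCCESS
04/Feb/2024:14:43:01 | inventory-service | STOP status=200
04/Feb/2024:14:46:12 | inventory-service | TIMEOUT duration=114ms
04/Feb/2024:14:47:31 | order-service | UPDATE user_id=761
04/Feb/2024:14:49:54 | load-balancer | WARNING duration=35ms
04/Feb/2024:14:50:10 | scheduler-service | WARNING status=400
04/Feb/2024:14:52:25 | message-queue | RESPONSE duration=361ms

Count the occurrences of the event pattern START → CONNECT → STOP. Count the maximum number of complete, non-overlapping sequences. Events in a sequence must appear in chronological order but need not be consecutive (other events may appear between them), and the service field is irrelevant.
4

To count sequences:

1. Look for pattern: START → CONNECT → STOP
2. Greedily scan the log in chronological order, matching each sequence element in turn (ignoring service)
3. Each time the full pattern completes, increment the count and restart matching from the next event
4. Complete non-overlapping sequences found: 4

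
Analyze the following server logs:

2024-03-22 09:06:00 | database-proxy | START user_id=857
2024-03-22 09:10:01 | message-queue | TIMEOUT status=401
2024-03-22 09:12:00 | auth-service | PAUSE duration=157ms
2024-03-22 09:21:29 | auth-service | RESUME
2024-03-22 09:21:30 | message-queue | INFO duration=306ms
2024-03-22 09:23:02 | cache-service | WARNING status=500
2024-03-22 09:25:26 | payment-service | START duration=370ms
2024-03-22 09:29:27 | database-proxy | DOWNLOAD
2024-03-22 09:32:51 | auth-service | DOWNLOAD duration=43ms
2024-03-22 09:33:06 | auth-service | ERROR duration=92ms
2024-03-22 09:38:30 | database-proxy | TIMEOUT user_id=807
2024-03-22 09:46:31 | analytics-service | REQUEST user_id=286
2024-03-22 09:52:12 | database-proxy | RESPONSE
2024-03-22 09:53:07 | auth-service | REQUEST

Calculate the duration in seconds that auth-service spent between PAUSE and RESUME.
569

To calculate state duration:

1. Find PAUSE event for auth-service: 2024-03-22 09:12:00
2. Find RESUME event for auth-service: 2024-03-22 09:21:29
3. Calculate duration: 2024-03-22 09:21:29 - 2024-03-22 09:12:00 = 569 seconds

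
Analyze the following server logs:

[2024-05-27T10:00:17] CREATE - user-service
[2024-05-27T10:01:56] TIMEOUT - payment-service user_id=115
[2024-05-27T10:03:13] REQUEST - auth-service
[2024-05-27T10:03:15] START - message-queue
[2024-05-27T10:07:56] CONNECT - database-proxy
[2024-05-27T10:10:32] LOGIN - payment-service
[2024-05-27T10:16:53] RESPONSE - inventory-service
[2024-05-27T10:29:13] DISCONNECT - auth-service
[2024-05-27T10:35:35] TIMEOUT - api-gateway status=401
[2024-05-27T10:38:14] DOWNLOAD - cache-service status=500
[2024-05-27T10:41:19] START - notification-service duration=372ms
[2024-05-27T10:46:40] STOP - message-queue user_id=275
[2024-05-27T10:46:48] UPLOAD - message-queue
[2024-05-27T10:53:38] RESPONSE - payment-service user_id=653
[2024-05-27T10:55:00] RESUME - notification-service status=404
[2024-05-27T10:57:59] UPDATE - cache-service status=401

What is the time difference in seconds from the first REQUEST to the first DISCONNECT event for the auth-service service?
1560

To find the time between events:

1. Locate the first REQUEST event for auth-service: 2024-05-27T10:03:13
2. Locate the first DISCONNECT event for auth-service: 2024-05-27T10:29:13
3. Calculate the difference: 2024-05-27T10:29:13 - 2024-05-27T10:03:13 = 1560 seconds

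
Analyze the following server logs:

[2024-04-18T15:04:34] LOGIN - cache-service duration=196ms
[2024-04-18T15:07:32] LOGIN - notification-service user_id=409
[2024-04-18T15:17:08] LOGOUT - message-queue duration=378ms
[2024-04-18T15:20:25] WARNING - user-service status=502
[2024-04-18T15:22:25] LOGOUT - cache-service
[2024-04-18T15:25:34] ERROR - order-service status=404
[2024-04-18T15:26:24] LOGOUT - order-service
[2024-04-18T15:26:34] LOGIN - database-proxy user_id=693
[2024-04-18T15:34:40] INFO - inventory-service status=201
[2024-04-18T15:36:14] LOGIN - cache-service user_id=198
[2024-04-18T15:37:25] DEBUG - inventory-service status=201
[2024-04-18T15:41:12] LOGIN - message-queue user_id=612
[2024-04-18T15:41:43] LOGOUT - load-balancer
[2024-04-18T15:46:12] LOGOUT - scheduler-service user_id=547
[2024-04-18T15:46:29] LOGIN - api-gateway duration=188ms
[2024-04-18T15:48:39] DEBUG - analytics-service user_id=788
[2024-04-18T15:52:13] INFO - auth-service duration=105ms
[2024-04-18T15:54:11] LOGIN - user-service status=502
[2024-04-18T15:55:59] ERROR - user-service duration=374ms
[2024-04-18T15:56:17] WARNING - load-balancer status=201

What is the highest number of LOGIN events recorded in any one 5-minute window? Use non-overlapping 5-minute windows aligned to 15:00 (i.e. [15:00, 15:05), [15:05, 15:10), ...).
1

To find the burst window:

1. Divide the log period into non-overlapping 5-minute windows starting at 15:00
2. Count LOGIN events in each window
3. Find the window with maximum count
4. Maximum events in a window: 1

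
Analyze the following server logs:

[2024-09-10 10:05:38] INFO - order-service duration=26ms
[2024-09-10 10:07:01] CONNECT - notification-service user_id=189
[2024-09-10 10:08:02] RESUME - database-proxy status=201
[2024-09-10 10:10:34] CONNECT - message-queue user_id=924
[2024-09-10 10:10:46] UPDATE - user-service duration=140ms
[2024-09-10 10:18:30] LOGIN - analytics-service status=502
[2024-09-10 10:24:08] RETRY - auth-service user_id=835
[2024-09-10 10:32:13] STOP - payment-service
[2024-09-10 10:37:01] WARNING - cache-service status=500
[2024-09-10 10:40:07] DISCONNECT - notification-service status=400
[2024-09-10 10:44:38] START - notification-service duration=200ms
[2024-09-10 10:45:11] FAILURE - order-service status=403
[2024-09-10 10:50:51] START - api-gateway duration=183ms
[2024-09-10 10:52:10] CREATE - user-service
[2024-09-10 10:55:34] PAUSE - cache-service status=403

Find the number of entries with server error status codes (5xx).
2

To find matching entries:

1. Pattern to match: server error status codes (5xx)
2. Scan each log entry for the pattern
3. Count matches: 2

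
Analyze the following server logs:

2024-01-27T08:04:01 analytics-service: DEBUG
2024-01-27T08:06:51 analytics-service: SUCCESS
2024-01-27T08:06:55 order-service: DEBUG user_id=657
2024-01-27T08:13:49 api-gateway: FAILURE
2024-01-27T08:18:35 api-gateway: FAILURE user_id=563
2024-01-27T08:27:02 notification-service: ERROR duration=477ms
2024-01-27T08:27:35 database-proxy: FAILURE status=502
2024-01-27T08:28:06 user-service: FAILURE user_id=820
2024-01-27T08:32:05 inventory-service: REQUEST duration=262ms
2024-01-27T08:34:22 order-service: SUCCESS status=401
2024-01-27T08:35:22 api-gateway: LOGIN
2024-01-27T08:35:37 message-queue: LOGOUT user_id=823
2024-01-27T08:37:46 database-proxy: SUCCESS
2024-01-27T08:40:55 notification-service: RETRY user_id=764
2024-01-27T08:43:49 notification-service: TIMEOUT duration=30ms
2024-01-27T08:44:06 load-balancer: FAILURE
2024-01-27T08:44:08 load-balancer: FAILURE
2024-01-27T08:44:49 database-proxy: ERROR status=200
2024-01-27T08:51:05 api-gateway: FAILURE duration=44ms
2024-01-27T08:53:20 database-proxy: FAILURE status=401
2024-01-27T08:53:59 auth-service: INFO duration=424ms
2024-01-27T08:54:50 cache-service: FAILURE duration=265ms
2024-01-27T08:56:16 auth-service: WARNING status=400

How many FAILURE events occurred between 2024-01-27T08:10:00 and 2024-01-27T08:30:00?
4

To count events in the time window:

1. Window boundaries: 2024-01-27T08:10:00 to 2024-01-27T08:30:00
2. Filter for FAILURE events within this window
3. Count matching events: 4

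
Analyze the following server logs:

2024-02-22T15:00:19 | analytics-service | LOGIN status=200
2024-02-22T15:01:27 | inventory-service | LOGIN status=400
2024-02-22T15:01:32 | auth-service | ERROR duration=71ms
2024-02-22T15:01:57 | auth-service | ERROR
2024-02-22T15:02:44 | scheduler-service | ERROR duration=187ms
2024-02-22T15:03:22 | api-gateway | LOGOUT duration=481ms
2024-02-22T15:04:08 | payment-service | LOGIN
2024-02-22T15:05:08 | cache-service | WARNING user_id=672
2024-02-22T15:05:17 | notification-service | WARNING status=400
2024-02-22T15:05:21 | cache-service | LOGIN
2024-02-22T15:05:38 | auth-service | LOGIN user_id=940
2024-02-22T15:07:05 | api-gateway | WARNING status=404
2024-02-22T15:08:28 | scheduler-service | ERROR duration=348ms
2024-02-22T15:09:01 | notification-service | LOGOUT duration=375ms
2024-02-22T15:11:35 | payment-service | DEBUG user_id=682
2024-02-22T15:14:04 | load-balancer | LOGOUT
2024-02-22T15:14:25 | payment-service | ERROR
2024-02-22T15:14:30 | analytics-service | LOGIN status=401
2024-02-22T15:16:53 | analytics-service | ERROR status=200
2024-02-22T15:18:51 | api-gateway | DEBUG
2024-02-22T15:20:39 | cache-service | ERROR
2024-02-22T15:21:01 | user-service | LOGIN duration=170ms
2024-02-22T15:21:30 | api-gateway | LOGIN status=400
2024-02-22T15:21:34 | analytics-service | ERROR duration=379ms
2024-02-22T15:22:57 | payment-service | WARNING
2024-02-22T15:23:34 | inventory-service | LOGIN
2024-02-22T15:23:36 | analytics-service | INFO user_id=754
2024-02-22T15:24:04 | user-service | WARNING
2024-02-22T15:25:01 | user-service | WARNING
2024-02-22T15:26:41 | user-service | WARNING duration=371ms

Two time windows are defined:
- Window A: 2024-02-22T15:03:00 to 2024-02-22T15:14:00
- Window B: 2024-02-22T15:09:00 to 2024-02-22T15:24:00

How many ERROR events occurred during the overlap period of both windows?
0

To find overlap events:

1. Window A: 2024-02-22T15:03:00 to 2024-02-22T15:14:00
2. Window B: 2024-02-22T15:09:00 to 2024-02-22T15:24:00
3. Overlap period: 2024-02-22T15:09:00 to 2024-02-22T15:14:00
4. Count ERROR events in overlap: 0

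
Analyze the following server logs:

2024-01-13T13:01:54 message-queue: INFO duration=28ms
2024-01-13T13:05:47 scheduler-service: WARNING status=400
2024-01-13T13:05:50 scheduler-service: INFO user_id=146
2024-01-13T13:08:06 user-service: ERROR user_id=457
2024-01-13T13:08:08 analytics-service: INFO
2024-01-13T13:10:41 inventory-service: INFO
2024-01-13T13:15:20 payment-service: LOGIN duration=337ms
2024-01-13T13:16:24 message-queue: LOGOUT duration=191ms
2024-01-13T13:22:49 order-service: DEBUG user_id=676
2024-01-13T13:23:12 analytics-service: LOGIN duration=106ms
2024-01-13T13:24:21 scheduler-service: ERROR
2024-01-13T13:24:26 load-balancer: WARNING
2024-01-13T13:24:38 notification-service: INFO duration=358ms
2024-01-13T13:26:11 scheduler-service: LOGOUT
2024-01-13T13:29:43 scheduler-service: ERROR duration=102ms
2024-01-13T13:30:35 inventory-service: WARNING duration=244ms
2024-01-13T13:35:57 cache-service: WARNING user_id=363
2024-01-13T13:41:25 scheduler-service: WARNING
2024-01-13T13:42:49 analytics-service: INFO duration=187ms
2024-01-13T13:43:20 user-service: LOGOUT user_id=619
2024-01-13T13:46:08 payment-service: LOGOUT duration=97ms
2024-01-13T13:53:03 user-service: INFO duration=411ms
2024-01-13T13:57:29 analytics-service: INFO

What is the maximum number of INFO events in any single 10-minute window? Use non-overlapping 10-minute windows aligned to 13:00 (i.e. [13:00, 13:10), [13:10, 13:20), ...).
3

To find the burst window:

1. Divide the log period into non-overlapping 10-minute windows starting at 13:00
2. Count INFO events in each window
3. Find the window with maximum count
4. Maximum events in a window: 3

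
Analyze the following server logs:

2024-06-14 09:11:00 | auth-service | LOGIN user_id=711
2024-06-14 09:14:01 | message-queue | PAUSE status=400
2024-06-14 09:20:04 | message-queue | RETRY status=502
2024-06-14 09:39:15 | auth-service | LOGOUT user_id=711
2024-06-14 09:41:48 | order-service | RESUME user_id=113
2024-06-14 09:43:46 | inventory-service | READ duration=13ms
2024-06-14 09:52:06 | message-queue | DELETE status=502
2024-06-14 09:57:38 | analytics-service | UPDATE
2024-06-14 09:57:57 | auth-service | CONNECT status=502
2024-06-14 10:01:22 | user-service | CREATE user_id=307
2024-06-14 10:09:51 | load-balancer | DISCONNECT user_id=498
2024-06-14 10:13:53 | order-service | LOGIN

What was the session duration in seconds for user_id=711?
1695

To calculate session duration:

1. Find LOGIN event for user_id=711: 2024-06-14 09:11:00
2. Find LOGOUT event for user_id=711: 2024-06-14 09:39:15
3. Session duration: 2024-06-14 09:39:15 - 2024-06-14 09:11:00 = 1695 seconds (28 minutes)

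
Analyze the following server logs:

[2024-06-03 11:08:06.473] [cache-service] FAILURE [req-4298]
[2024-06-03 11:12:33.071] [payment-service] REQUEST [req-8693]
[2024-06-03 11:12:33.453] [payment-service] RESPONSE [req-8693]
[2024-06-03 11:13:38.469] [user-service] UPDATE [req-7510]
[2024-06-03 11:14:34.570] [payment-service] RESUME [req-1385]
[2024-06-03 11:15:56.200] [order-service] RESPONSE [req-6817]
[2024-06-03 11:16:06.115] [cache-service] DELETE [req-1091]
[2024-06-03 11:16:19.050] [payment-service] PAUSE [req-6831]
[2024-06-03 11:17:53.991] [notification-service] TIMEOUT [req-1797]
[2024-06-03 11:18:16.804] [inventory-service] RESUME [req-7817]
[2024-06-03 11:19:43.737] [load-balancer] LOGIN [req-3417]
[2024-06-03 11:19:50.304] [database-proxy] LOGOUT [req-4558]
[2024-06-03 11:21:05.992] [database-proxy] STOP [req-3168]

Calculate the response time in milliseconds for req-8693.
382

To calculate latency:

1. Find REQUEST with id req-8693: 2024-06-03 11:12:33.071
2. Find RESPONSE with id req-8693: 2024-06-03 11:12:33.453
3. Latency: 2024-06-03 11:12:33.453 - 2024-06-03 11:12:33.071 = 382ms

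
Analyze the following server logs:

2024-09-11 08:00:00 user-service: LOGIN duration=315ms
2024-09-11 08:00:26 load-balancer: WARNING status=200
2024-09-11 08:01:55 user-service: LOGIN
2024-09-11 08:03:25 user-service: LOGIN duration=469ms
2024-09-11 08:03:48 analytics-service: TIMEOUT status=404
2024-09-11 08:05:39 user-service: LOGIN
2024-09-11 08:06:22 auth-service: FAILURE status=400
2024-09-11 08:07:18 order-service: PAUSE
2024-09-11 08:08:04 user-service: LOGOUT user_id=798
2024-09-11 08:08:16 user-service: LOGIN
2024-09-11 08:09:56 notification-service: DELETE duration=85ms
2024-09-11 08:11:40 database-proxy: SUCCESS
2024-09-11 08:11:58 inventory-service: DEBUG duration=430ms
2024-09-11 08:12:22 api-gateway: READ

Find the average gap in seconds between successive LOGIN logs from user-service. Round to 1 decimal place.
124.0

To calculate average interval:

1. Find all LOGIN events for user-service in order
2. Calculate time gaps between consecutive events
3. Compute mean of gaps: 496 / 4 = 124.0 seconds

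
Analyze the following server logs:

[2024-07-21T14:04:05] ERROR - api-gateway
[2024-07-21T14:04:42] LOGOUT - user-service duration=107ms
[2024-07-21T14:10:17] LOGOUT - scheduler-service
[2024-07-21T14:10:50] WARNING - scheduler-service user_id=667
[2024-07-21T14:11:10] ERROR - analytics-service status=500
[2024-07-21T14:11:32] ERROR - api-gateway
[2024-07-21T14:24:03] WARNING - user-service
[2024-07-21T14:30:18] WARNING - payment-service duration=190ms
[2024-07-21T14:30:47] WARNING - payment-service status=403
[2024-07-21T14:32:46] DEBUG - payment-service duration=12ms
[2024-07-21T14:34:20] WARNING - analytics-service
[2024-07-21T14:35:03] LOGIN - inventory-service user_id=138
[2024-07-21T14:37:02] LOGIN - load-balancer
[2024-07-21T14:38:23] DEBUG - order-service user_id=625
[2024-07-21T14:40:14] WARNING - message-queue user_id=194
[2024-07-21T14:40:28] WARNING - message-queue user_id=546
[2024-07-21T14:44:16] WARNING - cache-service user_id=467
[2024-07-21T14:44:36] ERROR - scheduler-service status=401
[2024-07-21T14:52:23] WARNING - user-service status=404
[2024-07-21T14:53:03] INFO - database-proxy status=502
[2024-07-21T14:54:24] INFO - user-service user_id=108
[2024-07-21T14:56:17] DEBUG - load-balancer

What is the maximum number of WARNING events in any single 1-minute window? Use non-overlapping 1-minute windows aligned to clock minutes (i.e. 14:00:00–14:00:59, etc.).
2

To find the burst window:

1. Divide the log period into non-overlapping 1-minute windows starting at 14:00
2. Count WARNING events in each window
3. Find the window with maximum count
4. Maximum events in a window: 2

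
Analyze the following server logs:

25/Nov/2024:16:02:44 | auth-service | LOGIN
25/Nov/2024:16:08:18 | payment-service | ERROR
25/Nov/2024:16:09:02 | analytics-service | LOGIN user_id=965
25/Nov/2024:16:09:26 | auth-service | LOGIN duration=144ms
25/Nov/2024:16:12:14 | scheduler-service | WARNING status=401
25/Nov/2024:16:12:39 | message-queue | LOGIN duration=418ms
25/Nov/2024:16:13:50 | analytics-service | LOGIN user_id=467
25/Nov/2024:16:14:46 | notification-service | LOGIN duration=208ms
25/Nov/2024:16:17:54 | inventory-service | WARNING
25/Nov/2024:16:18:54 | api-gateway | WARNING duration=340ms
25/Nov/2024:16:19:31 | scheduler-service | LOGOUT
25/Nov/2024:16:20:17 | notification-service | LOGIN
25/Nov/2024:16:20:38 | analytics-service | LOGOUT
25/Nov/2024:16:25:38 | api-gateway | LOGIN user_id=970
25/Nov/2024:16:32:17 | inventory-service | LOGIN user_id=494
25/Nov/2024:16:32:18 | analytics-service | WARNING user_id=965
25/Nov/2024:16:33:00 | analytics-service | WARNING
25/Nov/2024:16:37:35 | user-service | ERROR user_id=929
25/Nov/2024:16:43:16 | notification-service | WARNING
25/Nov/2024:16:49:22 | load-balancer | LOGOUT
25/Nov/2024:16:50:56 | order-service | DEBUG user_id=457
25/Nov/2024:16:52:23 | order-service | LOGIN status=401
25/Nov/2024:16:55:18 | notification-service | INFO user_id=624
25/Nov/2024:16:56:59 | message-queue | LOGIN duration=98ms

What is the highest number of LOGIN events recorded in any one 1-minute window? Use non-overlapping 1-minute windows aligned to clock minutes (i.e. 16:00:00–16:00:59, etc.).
2

To find the burst window:

1. Divide the log period into non-overlapping 1-minute windows starting at 16:00
2. Count LOGIN events in each window
3. Find the window with maximum count
4. Maximum events in a window: 2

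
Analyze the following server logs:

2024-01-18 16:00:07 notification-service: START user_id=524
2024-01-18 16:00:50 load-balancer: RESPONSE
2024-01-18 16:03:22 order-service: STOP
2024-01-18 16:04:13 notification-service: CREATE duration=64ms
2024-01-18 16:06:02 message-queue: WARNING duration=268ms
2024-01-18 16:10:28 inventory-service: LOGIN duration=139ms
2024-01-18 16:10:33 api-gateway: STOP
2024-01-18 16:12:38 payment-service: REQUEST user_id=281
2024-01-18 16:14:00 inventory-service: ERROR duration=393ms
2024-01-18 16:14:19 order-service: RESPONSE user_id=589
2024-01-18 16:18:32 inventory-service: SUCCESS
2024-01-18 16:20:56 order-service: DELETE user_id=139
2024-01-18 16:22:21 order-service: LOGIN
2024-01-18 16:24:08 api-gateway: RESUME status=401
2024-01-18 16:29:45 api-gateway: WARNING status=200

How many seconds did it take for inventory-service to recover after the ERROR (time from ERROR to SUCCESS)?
272

To calculate recovery time:

1. Find ERROR event for inventory-service: 2024-01-18 16:14:00
2. Find next SUCCESS event for inventory-service: 2024-01-18 16:18:32
3. Recovery time: 2024-01-18 16:18:32 - 2024-01-18 16:14:00 = 272 seconds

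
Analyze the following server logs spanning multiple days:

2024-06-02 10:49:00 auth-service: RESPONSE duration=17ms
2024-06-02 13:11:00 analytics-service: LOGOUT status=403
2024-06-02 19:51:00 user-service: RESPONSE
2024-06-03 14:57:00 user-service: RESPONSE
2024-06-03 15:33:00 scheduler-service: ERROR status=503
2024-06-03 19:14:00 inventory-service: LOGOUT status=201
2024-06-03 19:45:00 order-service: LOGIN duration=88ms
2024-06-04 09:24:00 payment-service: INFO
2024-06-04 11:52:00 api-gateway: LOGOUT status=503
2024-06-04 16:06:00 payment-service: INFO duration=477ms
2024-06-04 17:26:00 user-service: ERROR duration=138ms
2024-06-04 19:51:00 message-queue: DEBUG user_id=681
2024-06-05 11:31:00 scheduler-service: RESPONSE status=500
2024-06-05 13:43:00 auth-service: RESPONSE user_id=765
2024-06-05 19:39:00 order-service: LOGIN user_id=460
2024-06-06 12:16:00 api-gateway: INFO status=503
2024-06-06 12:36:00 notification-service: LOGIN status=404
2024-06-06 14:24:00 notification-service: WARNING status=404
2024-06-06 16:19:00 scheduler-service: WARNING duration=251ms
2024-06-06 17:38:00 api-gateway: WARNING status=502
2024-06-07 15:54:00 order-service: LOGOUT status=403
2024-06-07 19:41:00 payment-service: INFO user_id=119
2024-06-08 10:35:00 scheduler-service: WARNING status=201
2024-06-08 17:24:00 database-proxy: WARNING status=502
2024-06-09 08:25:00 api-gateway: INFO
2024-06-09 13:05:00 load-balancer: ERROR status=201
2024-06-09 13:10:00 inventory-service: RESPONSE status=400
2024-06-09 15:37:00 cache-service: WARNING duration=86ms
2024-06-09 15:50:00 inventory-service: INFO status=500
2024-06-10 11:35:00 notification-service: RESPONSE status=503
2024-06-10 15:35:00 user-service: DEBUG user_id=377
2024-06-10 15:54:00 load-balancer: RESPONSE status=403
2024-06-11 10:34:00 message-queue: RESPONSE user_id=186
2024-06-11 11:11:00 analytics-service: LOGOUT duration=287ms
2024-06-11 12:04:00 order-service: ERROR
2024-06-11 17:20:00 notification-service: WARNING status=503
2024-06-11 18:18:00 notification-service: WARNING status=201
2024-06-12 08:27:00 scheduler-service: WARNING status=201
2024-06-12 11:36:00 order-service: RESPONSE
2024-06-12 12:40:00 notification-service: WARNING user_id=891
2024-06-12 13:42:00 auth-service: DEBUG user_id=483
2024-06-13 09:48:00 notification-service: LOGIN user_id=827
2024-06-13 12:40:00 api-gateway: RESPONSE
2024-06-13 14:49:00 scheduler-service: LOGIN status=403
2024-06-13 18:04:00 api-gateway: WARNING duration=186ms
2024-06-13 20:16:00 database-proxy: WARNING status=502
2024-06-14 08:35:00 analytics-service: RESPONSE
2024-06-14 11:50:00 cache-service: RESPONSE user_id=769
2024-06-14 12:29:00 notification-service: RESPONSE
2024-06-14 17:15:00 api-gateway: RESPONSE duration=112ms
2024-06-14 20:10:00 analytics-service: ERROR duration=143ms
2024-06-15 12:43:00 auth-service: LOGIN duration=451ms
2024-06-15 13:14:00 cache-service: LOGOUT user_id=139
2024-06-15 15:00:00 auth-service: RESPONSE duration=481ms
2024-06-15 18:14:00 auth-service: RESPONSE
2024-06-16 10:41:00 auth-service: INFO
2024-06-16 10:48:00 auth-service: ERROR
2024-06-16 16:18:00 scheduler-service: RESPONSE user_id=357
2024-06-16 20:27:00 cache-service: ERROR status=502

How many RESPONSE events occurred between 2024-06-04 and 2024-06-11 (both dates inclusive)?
6

To filter by date range:

1. Date range: 2024-06-04 through 2024-06-11, both dates inclusive
2. Filter for RESPONSE events whose date falls in this range
3. Count matching events: 6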